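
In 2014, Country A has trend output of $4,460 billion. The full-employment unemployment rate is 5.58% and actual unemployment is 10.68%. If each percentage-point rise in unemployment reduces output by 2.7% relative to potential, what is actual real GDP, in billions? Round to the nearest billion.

Unemployment gap = 10.68 - 5.58 = 5.1 points, so the output gap is -2.7 × 5.1 = -13.77%.
Actual GDP = 4460 × (1 - 13.77/100) = 4460 × 0.8623 ≈ 3846 billion.

$3,846 billion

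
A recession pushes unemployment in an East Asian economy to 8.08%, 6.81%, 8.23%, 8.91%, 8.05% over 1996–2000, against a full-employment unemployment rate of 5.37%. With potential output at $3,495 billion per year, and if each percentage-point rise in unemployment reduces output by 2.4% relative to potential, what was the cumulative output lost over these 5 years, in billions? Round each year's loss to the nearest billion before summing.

Year 1996: gap = -2.4 × (8.08 - 5.37) = -6.504%, loss ≈ 3495 × 6.504/100 ≈ 227.
Year 1997: gap = -2.4 × (6.81 - 5.37) = -3.456%, loss ≈ 3495 × 3.456/100 ≈ 121.
Year 1998: gap = -2.4 × (8.23 - 5.37) = -6.864%, loss ≈ 3495 × 6.864/100 ≈ 240.
Year 1999: gap = -2.4 × (8.91 - 5.37) = -8.496%, loss ≈ 3495 × 8.496/100 ≈ 297.
Year 2000: gap = -2.4 × (8.05 - 5.37) = -6.432%, loss ≈ 3495 × 6.432/100 ≈ 225.
Total lost output = 227 + 121 + 240 + 297 + 225 = 1110 billion.

$1,110 billion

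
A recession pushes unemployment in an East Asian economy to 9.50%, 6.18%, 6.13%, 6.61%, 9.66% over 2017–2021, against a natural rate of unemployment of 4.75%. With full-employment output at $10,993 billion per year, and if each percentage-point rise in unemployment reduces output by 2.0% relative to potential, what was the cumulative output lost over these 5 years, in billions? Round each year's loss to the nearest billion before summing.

Year 2017: gap = -2.0 × (9.5 - 4.75) = -9.5%, loss ≈ 10993 × 9.5/100 ≈ 1044.
Year 2018: gap = -2.0 × (6.18 - 4.75) = -2.86%, loss ≈ 10993 × 2.86/100 ≈ 314.
Year 2019: gap = -2.0 × (6.13 - 4.75) = -2.76%, loss ≈ 10993 × 2.76/100 ≈ 303.
Year 2020: gap = -2.0 × (6.61 - 4.75) = -3.72%, loss ≈ 10993 × 3.72/100 ≈ 409.
Year 2021: gap = -2.0 × (9.66 - 4.75) = -9.82%, loss ≈ 10993 × 9.82/100 ≈ 1080.
Total lost output = 1044 + 314 + 303 + 409 + 1080 = 3150 billion.

$3,150 billion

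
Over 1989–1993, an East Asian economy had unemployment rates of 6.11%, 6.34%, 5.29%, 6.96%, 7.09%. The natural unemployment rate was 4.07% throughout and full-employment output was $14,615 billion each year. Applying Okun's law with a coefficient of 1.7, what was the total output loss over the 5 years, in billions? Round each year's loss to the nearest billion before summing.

$2,842 billion

Year 1989: gap = -1.7 × (6.11 - 4.07) = -3.468%, loss ≈ 14615 × 3.468/100 ≈ 507.
Year 1990: gap = -1.7 × (6.34 - 4.07) = -3.859%, loss ≈ 14615 × 3.859/100 ≈ 564.
Year 1991: gap = -1.7 × (5.29 - 4.07) = -2.074%, loss ≈ 14615 × 2.074/100 ≈ 303.
Year 1992: gap = -1.7 × (6.96 - 4.07) = -4.913%, loss ≈ 14615 × 4.913/100 ≈ 718.
Year 1993: gap = -1.7 × (7.09 - 4.07) = -5.134%, loss ≈ 14615 × 5.134/100 ≈ 750.
Total lost output = 507 + 564 + 303 + 718 + 750 = 2842 billion.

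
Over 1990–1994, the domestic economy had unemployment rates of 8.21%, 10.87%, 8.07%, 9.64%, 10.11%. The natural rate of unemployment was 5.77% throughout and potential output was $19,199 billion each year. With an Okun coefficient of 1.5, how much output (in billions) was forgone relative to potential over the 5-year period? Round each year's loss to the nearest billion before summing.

Year 1990: gap = -1.5 × (8.21 - 5.77) = -3.66%, loss ≈ 19199 × 3.66/100 ≈ 703.
Year 1991: gap = -1.5 × (10.87 - 5.77) = -7.65%, loss ≈ 19199 × 7.65/100 ≈ 1469.
Year 1992: gap = -1.5 × (8.07 - 5.77) = -3.45%, loss ≈ 19199 × 3.45/100 ≈ 662.
Year 1993: gap = -1.5 × (9.64 - 5.77) = -5.805%, loss ≈ 19199 × 5.805/100 ≈ 1115.
Year 1994: gap = -1.5 × (10.11 - 5.77) = -6.51%, loss ≈ 19199 × 6.51/100 ≈ 1250.
Total lost output = 703 + 1469 + 662 + 1115 + 1250 = 5199 billion.

$5,199 billion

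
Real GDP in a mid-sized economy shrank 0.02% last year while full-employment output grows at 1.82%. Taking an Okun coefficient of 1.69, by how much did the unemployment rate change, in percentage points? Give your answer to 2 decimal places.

Growth-rate Okun's law: g_Y = g_Y* - β × Δu, so Δu = (g_Y* - g_Y)/β.
Δu = (1.82 + 0.02)/1.69 = 1.84/1.69 = 1.09 percentage points.

1.09 percentage points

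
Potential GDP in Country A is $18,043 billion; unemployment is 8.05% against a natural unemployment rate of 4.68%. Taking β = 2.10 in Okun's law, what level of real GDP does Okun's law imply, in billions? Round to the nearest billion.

$16,766 billion

Unemployment gap = 8.05 - 4.68 = 3.37 points, so the output gap is -2.1 × 3.37 = -7.077%.
Actual GDP = 18043 × (1 - 7.077/100) = 18043 × 0.92923 ≈ 16766 billion.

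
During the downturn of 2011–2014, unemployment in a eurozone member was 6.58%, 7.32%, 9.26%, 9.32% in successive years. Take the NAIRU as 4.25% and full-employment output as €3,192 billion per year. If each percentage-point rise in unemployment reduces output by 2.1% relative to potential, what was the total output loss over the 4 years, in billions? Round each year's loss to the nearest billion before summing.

€1,038 billion

Year 2011: gap = -2.1 × (6.58 - 4.25) = -4.893%, loss ≈ 3192 × 4.893/100 ≈ 156.
Year 2012: gap = -2.1 × (7.32 - 4.25) = -6.447%, loss ≈ 3192 × 6.447/100 ≈ 206.
Year 2013: gap = -2.1 × (9.26 - 4.25) = -10.521%, loss ≈ 3192 × 10.521/100 ≈ 336.
Year 2014: gap = -2.1 × (9.32 - 4.25) = -10.647%, loss ≈ 3192 × 10.647/100 ≈ 340.
Total lost output = 156 + 206 + 336 + 340 = 1038 billion.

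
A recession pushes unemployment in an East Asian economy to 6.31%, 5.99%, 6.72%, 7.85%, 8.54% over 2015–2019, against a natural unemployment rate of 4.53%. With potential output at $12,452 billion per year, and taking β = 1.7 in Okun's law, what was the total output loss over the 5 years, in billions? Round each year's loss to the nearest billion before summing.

Year 2015: gap = -1.7 × (6.31 - 4.53) = -3.026%, loss ≈ 12452 × 3.026/100 ≈ 377.
Year 2016: gap = -1.7 × (5.99 - 4.53) = -2.482%, loss ≈ 12452 × 2.482/100 ≈ 309.
Year 2017: gap = -1.7 × (6.72 - 4.53) = -3.723%, loss ≈ 12452 × 3.723/100 ≈ 464.
Year 2018: gap = -1.7 × (7.85 - 4.53) = -5.644%, loss ≈ 12452 × 5.644/100 ≈ 703.
Year 2019: gap = -1.7 × (8.54 - 4.53) = -6.817%, loss ≈ 12452 × 6.817/100 ≈ 849.
Total lost output = 377 + 309 + 464 + 703 + 849 = 2702 billion.

$2,702 billion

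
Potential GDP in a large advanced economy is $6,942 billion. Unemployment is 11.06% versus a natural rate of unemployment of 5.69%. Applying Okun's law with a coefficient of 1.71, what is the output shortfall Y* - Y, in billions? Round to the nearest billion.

Output gap = -1.71 × (11.06 - 5.69) = -1.71 × 5.37 = -9.1827%.
Actual GDP ≈ 6942 × 0.908173 ≈ 6305 billion, so the shortfall is 6942 - 6305 = 637 billion.

$637 billion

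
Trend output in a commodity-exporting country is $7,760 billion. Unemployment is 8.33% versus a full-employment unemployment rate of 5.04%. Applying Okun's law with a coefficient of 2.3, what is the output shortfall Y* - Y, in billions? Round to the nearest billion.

Output gap = -2.3 × (8.33 - 5.04) = -2.3 × 3.29 = -7.567%.
Actual GDP ≈ 7760 × 0.92433 ≈ 7173 billion, so the shortfall is 7760 - 7173 = 587 billion.

$587 billion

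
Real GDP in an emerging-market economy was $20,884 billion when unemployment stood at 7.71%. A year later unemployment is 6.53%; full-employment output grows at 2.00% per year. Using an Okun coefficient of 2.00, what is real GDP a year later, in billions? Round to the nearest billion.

Δu = 6.53 - 7.71 = -1.18 points.
Okun's law (growth form): g_Y = g_Y* - β × Δu = 2.00 - 2.00 × (-1.18) = 2 + 2.36 = 4.36%.
Real GDP in the next year = 20884 × (1 + 4.36/100) = 20884 × 1.0436 ≈ 21795 billion.

$21,795 billion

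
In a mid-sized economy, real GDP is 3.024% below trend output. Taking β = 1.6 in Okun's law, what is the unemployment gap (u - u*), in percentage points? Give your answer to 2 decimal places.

1.89 percentage points

Okun's law: output gap = -β × (u - u*), so u - u* = -(output gap)/β.
u - u* = -(-3.024)/1.6 = 1.89 percentage points.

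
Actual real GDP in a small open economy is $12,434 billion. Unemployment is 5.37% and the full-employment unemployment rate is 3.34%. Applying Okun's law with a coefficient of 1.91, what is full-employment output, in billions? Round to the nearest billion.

$12,936 billion

Unemployment gap = 5.37 - 3.34 = 2.03 points, so output gap = -1.91 × 2.03 = -3.8773%.
Since Y = Y* × (1 + gap/100), Y* = 12434/0.961227 ≈ 12936 billion.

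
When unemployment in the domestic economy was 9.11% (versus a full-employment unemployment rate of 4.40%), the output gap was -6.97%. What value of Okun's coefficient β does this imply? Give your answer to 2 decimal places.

β ≈ 1.48

Okun's law: output gap = -β × (u - u*).
-6.97 = -β × (9.11 - 4.4) = -β × 4.71, so β = 6.97/4.71 = 1.48.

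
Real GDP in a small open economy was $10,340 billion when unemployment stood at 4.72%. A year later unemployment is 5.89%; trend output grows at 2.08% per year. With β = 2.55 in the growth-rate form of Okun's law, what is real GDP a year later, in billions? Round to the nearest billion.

$10,247 billion

Δu = 5.89 - 4.72 = 1.17 points.
Okun's law (growth form): g_Y = g_Y* - β × Δu = 2.08 - 2.55 × (1.17) = 2.08 - 2.9835 = -0.9035%.
Real GDP in the next year = 10340 × (1 - 0.9035/100) = 10340 × 0.990965 ≈ 10247 billion.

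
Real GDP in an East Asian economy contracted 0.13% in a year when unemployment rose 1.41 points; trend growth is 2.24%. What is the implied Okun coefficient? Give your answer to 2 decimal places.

β ≈ 1.68

Growth form: g_Y = g_Y* - β × Δu, so β = (g_Y* - g_Y)/Δu.
β = (2.24 + 0.13)/1.41 = 2.37/1.41 = 1.68.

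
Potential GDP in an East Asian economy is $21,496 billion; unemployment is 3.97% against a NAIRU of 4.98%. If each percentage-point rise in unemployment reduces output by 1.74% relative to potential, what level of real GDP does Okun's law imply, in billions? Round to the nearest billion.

$21,874 billion

Unemployment gap = 3.97 - 4.98 = -1.01 points, so the output gap is -1.74 × (-1.01) = 1.7574%.
Actual GDP = 21496 × (1 + 1.7574/100) = 21496 × 1.017574 ≈ 21874 billion.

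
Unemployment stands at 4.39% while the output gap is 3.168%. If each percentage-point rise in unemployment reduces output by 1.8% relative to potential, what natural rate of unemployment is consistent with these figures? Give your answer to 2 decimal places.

6.15%

From Okun's law, u - u* = -(output gap)/β = -(3.168)/1.8 = -1.76 points.
So u* = 4.39 + 1.76 = 6.15%.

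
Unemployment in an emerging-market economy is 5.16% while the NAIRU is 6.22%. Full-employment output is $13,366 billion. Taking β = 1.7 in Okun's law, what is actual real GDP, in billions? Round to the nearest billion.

Unemployment gap = 5.16 - 6.22 = -1.06 points, so the output gap is -1.7 × (-1.06) = 1.802%.
Actual GDP = 13366 × (1 + 1.802/100) = 13366 × 1.01802 ≈ 13607 billion.

$13,607 billion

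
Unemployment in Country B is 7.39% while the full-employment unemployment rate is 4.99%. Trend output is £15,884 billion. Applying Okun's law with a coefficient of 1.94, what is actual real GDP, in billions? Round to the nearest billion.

£15,144 billion

Unemployment gap = 7.39 - 4.99 = 2.4 points, so the output gap is -1.94 × 2.4 = -4.656%.
Actual GDP = 15884 × (1 - 4.656/100) = 15884 × 0.95344 ≈ 15144 billion.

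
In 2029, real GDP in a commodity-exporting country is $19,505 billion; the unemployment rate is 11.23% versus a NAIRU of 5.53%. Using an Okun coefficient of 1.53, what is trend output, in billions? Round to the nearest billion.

$21,369 billion

Unemployment gap = 11.23 - 5.53 = 5.7 points, so output gap = -1.53 × 5.7 = -8.721%.
Since Y = Y* × (1 + gap/100), Y* = 19505/0.91279 ≈ 21369 billion.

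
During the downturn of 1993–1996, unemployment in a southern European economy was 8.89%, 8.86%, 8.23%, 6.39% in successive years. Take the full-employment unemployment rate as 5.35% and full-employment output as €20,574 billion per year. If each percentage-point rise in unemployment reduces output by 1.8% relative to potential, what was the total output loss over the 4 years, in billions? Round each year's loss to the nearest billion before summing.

€4,063 billion

Year 1993: gap = -1.8 × (8.89 - 5.35) = -6.372%, loss ≈ 20574 × 6.372/100 ≈ 1311.
Year 1994: gap = -1.8 × (8.86 - 5.35) = -6.318%, loss ≈ 20574 × 6.318/100 ≈ 1300.
Year 1995: gap = -1.8 × (8.23 - 5.35) = -5.184%, loss ≈ 20574 × 5.184/100 ≈ 1067.
Year 1996: gap = -1.8 × (6.39 - 5.35) = -1.872%, loss ≈ 20574 × 1.872/100 ≈ 385.
Total lost output = 1311 + 1300 + 1067 + 385 = 4063 billion.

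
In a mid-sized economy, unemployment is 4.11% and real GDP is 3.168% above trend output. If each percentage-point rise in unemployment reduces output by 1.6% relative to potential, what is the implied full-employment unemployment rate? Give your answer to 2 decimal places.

6.09%

From Okun's law, u - u* = -(output gap)/β = -(3.168)/1.6 = -1.98 points.
So u* = 4.11 + 1.98 = 6.09%.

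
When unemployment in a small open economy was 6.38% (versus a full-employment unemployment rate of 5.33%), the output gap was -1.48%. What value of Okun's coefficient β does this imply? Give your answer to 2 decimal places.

Okun's law: output gap = -β × (u - u*).
-1.48 = -β × (6.38 - 5.33) = -β × 1.05, so β = 1.48/1.05 = 1.41.

β ≈ 1.41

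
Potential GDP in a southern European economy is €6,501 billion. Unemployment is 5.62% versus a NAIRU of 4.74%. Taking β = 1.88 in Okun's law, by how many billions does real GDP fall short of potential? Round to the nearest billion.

Output gap = -1.88 × (5.62 - 4.74) = -1.88 × 0.88 = -1.6544%.
Actual GDP ≈ 6501 × 0.983456 ≈ 6393 billion, so the shortfall is 6501 - 6393 = 108 billion.

€108 billion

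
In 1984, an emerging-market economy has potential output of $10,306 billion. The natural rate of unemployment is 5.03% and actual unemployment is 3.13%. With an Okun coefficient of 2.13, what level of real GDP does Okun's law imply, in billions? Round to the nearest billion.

Unemployment gap = 3.13 - 5.03 = -1.9 points, so the output gap is -2.13 × (-1.9) = 4.047%.
Actual GDP = 10306 × (1 + 4.047/100) = 10306 × 1.04047 ≈ 10723 billion.

$10,723 billion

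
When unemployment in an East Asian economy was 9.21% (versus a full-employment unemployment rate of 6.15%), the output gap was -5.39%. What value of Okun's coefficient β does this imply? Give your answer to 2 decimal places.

Okun's law: output gap = -β × (u - u*).
-5.39 = -β × (9.21 - 6.15) = -β × 3.06, so β = 5.39/3.06 = 1.76.

β ≈ 1.76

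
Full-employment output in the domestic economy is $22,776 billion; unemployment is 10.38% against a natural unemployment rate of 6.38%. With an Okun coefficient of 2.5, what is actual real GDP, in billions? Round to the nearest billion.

Unemployment gap = 10.38 - 6.38 = 4 points, so the output gap is -2.5 × 4 = -10%.
Actual GDP = 22776 × (1 - 10/100) = 22776 × 0.9 ≈ 20498 billion.

$20,498 billion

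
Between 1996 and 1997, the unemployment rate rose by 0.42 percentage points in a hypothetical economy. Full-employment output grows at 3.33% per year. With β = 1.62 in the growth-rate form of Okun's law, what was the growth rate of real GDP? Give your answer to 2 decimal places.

2.65%

Growth-rate Okun's law: g_Y = g_Y* - β × Δu.
g_Y = 3.33 - 1.62 × (0.42) = 3.33 - 0.6804 = 2.6496%, i.e. 2.65% to 2 d.p.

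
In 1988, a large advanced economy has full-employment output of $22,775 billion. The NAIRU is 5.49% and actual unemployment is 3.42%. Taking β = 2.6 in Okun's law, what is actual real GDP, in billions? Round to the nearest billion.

Unemployment gap = 3.42 - 5.49 = -2.07 points, so the output gap is -2.6 × (-2.07) = 5.382%.
Actual GDP = 22775 × (1 + 5.382/100) = 22775 × 1.05382 ≈ 24001 billion.

$24,001 billion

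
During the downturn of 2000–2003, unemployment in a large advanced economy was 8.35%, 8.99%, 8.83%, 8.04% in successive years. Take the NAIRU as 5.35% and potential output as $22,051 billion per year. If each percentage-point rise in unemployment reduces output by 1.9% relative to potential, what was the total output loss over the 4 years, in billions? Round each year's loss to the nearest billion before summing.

$5,367 billion

Year 2000: gap = -1.9 × (8.35 - 5.35) = -5.7%, loss ≈ 22051 × 5.7/100 ≈ 1257.
Year 2001: gap = -1.9 × (8.99 - 5.35) = -6.916%, loss ≈ 22051 × 6.916/100 ≈ 1525.
Year 2002: gap = -1.9 × (8.83 - 5.35) = -6.612%, loss ≈ 22051 × 6.612/100 ≈ 1458.
Year 2003: gap = -1.9 × (8.04 - 5.35) = -5.111%, loss ≈ 22051 × 5.111/100 ≈ 1127.
Total lost output = 1257 + 1525 + 1458 + 1127 = 5367 billion.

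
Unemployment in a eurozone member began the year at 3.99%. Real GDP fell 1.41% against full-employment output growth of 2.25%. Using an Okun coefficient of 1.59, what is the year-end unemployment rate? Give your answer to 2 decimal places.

6.29%

Growth-rate Okun's law: g_Y = g_Y* - β × Δu, so Δu = (g_Y* - g_Y)/β.
Δu = (2.25 + 1.41)/1.59 = 3.66/1.59 = 2.30 percentage points.
Year-end unemployment = 3.99 + 2.3 = 6.29%.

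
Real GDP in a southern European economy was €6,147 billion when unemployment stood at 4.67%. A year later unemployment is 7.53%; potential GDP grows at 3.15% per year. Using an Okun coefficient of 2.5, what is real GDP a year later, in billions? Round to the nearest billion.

Δu = 7.53 - 4.67 = 2.86 points.
Okun's law (growth form): g_Y = g_Y* - β × Δu = 3.15 - 2.5 × (2.86) = 3.15 - 7.15 = -4%.
Real GDP in the next year = 6147 × (1 - 4/100) = 6147 × 0.96 ≈ 5901 billion.

€5,901 billion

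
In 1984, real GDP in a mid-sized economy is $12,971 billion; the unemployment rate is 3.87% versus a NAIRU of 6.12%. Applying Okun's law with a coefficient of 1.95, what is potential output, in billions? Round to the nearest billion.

Unemployment gap = 3.87 - 6.12 = -2.25 points, so output gap = -1.95 × (-2.25) = 4.3875%.
Since Y = Y* × (1 + gap/100), Y* = 12971/1.043875 ≈ 12426 billion.

$12,426 billion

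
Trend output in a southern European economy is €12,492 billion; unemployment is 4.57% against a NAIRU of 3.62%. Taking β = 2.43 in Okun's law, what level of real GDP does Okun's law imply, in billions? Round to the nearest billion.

Unemployment gap = 4.57 - 3.62 = 0.95 points, so the output gap is -2.43 × 0.95 = -2.3085%.
Actual GDP = 12492 × (1 - 2.3085/100) = 12492 × 0.976915 ≈ 12204 billion.

€12,204 billion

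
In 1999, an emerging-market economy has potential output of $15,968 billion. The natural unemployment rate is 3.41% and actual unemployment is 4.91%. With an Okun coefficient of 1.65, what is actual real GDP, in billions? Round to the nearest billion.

Unemployment gap = 4.91 - 3.41 = 1.5 points, so the output gap is -1.65 × 1.5 = -2.475%.
Actual GDP = 15968 × (1 - 2.475/100) = 15968 × 0.97525 ≈ 15573 billion.

$15,573 billion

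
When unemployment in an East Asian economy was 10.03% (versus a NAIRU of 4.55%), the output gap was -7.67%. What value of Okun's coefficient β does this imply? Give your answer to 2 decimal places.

β ≈ 1.40

Okun's law: output gap = -β × (u - u*).
-7.67 = -β × (10.03 - 4.55) = -β × 5.48, so β = 7.67/5.48 = 1.40.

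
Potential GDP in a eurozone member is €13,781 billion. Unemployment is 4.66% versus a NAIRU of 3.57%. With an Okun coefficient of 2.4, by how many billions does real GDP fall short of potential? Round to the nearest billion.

Output gap = -2.4 × (4.66 - 3.57) = -2.4 × 1.09 = -2.616%.
Actual GDP ≈ 13781 × 0.97384 ≈ 13420 billion, so the shortfall is 13781 - 13420 = 361 billion.

€361 billion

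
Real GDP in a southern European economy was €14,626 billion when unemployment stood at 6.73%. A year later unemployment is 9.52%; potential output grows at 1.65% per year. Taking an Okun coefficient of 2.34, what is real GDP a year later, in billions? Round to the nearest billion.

Δu = 9.52 - 6.73 = 2.79 points.
Okun's law (growth form): g_Y = g_Y* - β × Δu = 1.65 - 2.34 × (2.79) = 1.65 - 6.5286 = -4.8786%.
Real GDP in the next year = 14626 × (1 - 4.8786/100) = 14626 × 0.951214 ≈ 13912 billion.

€13,912 billion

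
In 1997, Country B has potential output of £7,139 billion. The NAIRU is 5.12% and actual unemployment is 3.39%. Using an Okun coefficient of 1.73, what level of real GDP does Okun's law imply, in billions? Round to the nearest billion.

Unemployment gap = 3.39 - 5.12 = -1.73 points, so the output gap is -1.73 × (-1.73) = 2.9929%.
Actual GDP = 7139 × (1 + 2.9929/100) = 7139 × 1.029929 ≈ 7353 billion.

£7,353 billion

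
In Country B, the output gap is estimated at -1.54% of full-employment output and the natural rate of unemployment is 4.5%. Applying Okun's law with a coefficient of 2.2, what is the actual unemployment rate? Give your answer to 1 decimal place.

5.2%

From Okun's law, u - u* = -(output gap)/β = -(-1.54)/2.2 = 0.7 points.
So u = 4.5 + 0.7 = 5.2%.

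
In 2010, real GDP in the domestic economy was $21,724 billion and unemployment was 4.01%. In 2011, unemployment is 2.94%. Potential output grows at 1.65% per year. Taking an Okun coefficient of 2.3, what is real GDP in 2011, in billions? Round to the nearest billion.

Δu = 2.94 - 4.01 = -1.07 points.
Okun's law (growth form): g_Y = g_Y* - β × Δu = 1.65 - 2.3 × (-1.07) = 1.65 + 2.461 = 4.111%.
Real GDP in the next year = 21724 × (1 + 4.111/100) = 21724 × 1.04111 ≈ 22617 billion.

$22,617 billion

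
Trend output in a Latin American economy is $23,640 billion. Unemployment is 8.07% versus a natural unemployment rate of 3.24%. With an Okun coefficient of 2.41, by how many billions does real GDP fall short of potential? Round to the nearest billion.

Output gap = -2.41 × (8.07 - 3.24) = -2.41 × 4.83 = -11.6403%.
Actual GDP ≈ 23640 × 0.883597 ≈ 20888 billion, so the shortfall is 23640 - 20888 = 2752 billion.

$2,752 billion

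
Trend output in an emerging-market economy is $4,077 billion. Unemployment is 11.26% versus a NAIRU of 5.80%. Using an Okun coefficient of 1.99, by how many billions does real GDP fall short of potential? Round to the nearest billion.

Output gap = -1.99 × (11.26 - 5.8) = -1.99 × 5.46 = -10.8654%.
Actual GDP ≈ 4077 × 0.891346 ≈ 3634 billion, so the shortfall is 4077 - 3634 = 443 billion.

$443 billion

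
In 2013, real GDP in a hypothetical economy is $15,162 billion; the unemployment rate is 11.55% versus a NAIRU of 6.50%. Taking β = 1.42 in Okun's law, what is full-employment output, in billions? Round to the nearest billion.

Unemployment gap = 11.55 - 6.5 = 5.05 points, so output gap = -1.42 × 5.05 = -7.171%.
Since Y = Y* × (1 + gap/100), Y* = 15162/0.92829 ≈ 16333 billion.

$16,333 billion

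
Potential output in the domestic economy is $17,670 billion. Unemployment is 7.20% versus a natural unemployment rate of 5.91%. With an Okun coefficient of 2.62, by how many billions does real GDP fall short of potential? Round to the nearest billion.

$597 billion

Output gap = -2.62 × (7.2 - 5.91) = -2.62 × 1.29 = -3.3798%.
Actual GDP ≈ 17670 × 0.966202 ≈ 17073 billion, so the shortfall is 17670 - 17073 = 597 billion.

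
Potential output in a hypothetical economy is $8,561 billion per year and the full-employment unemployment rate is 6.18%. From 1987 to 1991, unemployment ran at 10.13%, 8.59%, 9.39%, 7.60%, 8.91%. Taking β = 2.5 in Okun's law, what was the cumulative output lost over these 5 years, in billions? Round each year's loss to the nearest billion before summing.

Year 1987: gap = -2.5 × (10.13 - 6.18) = -9.875%, loss ≈ 8561 × 9.875/100 ≈ 845.
Year 1988: gap = -2.5 × (8.59 - 6.18) = -6.025%, loss ≈ 8561 × 6.025/100 ≈ 516.
Year 1989: gap = -2.5 × (9.39 - 6.18) = -8.025%, loss ≈ 8561 × 8.025/100 ≈ 687.
Year 1990: gap = -2.5 × (7.6 - 6.18) = -3.55%, loss ≈ 8561 × 3.55/100 ≈ 304.
Year 1991: gap = -2.5 × (8.91 - 6.18) = -6.825%, loss ≈ 8561 × 6.825/100 ≈ 584.
Total lost output = 845 + 516 + 687 + 304 + 584 = 2936 billion.

$2,936 billion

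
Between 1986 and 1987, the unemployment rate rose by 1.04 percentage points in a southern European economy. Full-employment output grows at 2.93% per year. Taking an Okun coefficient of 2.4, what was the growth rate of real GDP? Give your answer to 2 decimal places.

Growth-rate Okun's law: g_Y = g_Y* - β × Δu.
g_Y = 2.93 - 2.4 × (1.04) = 2.93 - 2.496 = 0.434%, i.e. 0.43% to 2 d.p.

0.43%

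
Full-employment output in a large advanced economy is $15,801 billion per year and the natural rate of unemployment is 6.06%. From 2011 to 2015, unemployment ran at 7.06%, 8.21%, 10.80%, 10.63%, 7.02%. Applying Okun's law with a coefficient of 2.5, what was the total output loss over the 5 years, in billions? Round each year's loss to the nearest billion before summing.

Year 2011: gap = -2.5 × (7.06 - 6.06) = -2.5%, loss ≈ 15801 × 2.5/100 ≈ 395.
Year 2012: gap = -2.5 × (8.21 - 6.06) = -5.375%, loss ≈ 15801 × 5.375/100 ≈ 849.
Year 2013: gap = -2.5 × (10.8 - 6.06) = -11.85%, loss ≈ 15801 × 11.85/100 ≈ 1872.
Year 2014: gap = -2.5 × (10.63 - 6.06) = -11.425%, loss ≈ 15801 × 11.425/100 ≈ 1805.
Year 2015: gap = -2.5 × (7.02 - 6.06) = -2.4%, loss ≈ 15801 × 2.4/100 ≈ 379.
Total lost output = 395 + 849 + 1872 + 1805 + 379 = 5300 billion.

$5,300 billion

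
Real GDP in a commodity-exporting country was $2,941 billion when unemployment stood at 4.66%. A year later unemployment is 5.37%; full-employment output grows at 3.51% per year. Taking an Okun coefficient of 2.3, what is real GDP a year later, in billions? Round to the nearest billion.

Δu = 5.37 - 4.66 = 0.71 points.
Okun's law (growth form): g_Y = g_Y* - β × Δu = 3.51 - 2.3 × (0.71) = 3.51 - 1.633 = 1.877%.
Real GDP in the next year = 2941 × (1 + 1.877/100) = 2941 × 1.01877 ≈ 2996 billion.

$2,996 billion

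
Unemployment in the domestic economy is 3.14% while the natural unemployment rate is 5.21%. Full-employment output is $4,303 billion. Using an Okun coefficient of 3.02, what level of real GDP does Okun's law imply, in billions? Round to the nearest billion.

Unemployment gap = 3.14 - 5.21 = -2.07 points, so the output gap is -3.02 × (-2.07) = 6.2514%.
Actual GDP = 4303 × (1 + 6.2514/100) = 4303 × 1.062514 ≈ 4572 billion.

$4,572 billion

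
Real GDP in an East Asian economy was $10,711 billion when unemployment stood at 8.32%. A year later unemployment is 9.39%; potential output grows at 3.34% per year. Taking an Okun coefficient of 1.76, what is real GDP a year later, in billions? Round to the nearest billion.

Δu = 9.39 - 8.32 = 1.07 points.
Okun's law (growth form): g_Y = g_Y* - β × Δu = 3.34 - 1.76 × (1.07) = 3.34 - 1.8832 = 1.4568%.
Real GDP in the next year = 10711 × (1 + 1.4568/100) = 10711 × 1.014568 ≈ 10867 billion.

$10,867 billion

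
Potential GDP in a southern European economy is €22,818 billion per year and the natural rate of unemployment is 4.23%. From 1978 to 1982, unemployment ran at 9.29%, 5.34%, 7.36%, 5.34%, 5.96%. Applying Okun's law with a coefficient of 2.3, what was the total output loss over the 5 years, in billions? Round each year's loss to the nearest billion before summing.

€6,373 billion

Year 1978: gap = -2.3 × (9.29 - 4.23) = -11.638%, loss ≈ 22818 × 11.638/100 ≈ 2656.
Year 1979: gap = -2.3 × (5.34 - 4.23) = -2.553%, loss ≈ 22818 × 2.553/100 ≈ 583.
Year 1980: gap = -2.3 × (7.36 - 4.23) = -7.199%, loss ≈ 22818 × 7.199/100 ≈ 1643.
Year 1981: gap = -2.3 × (5.34 - 4.23) = -2.553%, loss ≈ 22818 × 2.553/100 ≈ 583.
Year 1982: gap = -2.3 × (5.96 - 4.23) = -3.979%, loss ≈ 22818 × 3.979/100 ≈ 908.
Total lost output = 2656 + 583 + 1643 + 583 + 908 = 6373 billion.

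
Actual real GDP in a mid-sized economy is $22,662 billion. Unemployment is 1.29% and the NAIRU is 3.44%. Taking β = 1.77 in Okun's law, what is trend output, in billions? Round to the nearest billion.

Unemployment gap = 1.29 - 3.44 = -2.15 points, so output gap = -1.77 × (-2.15) = 3.8055%.
Since Y = Y* × (1 + gap/100), Y* = 22662/1.038055 ≈ 21831 billion.

$21,831 billion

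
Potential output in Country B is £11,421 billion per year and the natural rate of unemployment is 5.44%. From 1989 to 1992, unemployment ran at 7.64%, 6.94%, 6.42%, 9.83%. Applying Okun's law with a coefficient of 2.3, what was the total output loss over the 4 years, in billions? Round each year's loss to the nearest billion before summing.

Year 1989: gap = -2.3 × (7.64 - 5.44) = -5.06%, loss ≈ 11421 × 5.06/100 ≈ 578.
Year 1990: gap = -2.3 × (6.94 - 5.44) = -3.45%, loss ≈ 11421 × 3.45/100 ≈ 394.
Year 1991: gap = -2.3 × (6.42 - 5.44) = -2.254%, loss ≈ 11421 × 2.254/100 ≈ 257.
Year 1992: gap = -2.3 × (9.83 - 5.44) = -10.097%, loss ≈ 11421 × 10.097/100 ≈ 1153.
Total lost output = 578 + 394 + 257 + 1153 = 2382 billion.

£2,382 billion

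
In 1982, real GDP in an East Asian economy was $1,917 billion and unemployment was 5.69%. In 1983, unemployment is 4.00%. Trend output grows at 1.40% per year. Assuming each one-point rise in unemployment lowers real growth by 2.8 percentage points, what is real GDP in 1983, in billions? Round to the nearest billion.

Δu = 4 - 5.69 = -1.69 points.
Okun's law (growth form): g_Y = g_Y* - β × Δu = 1.40 - 2.8 × (-1.69) = 1.4 + 4.732 = 6.132%.
Real GDP in the next year = 1917 × (1 + 6.132/100) = 1917 × 1.06132 ≈ 2035 billion.

$2,035 billion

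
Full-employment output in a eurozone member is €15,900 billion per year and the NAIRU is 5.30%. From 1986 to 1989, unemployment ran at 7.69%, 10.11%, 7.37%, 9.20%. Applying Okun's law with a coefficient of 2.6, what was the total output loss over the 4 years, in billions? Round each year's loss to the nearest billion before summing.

€5,444 billion

Year 1986: gap = -2.6 × (7.69 - 5.3) = -6.214%, loss ≈ 15900 × 6.214/100 ≈ 988.
Year 1987: gap = -2.6 × (10.11 - 5.3) = -12.506%, loss ≈ 15900 × 12.506/100 ≈ 1988.
Year 1988: gap = -2.6 × (7.37 - 5.3) = -5.382%, loss ≈ 15900 × 5.382/100 ≈ 856.
Year 1989: gap = -2.6 × (9.2 - 5.3) = -10.14%, loss ≈ 15900 × 10.14/100 ≈ 1612.
Total lost output = 988 + 1988 + 856 + 1612 = 5444 billion.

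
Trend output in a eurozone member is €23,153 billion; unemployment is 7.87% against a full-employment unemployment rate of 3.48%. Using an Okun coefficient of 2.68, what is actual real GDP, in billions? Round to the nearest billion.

€20,429 billion

Unemployment gap = 7.87 - 3.48 = 4.39 points, so the output gap is -2.68 × 4.39 = -11.7652%.
Actual GDP = 23153 × (1 - 11.7652/100) = 23153 × 0.882348 ≈ 20429 billion.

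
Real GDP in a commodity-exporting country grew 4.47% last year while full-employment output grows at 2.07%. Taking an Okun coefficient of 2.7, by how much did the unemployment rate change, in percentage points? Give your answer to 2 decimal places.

Growth-rate Okun's law: g_Y = g_Y* - β × Δu, so Δu = (g_Y* - g_Y)/β.
Δu = (2.07 - 4.47)/2.7 = -2.4/2.7 = -0.89 percentage points.

-0.89 percentage points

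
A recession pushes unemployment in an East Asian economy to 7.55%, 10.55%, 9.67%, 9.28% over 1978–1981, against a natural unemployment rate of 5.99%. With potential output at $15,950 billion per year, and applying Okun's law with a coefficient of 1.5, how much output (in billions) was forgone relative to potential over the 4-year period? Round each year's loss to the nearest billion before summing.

$3,131 billion

Year 1978: gap = -1.5 × (7.55 - 5.99) = -2.34%, loss ≈ 15950 × 2.34/100 ≈ 373.
Year 1979: gap = -1.5 × (10.55 - 5.99) = -6.84%, loss ≈ 15950 × 6.84/100 ≈ 1091.
Year 1980: gap = -1.5 × (9.67 - 5.99) = -5.52%, loss ≈ 15950 × 5.52/100 ≈ 880.
Year 1981: gap = -1.5 × (9.28 - 5.99) = -4.935%, loss ≈ 15950 × 4.935/100 ≈ 787.
Total lost output = 373 + 1091 + 880 + 787 = 3131 billion.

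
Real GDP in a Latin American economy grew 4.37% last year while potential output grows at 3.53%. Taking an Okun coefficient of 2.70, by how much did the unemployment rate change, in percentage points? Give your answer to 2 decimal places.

Growth-rate Okun's law: g_Y = g_Y* - β × Δu, so Δu = (g_Y* - g_Y)/β.
Δu = (3.53 - 4.37)/2.70 = -0.84/2.70 = -0.31 percentage points.

-0.31 percentage points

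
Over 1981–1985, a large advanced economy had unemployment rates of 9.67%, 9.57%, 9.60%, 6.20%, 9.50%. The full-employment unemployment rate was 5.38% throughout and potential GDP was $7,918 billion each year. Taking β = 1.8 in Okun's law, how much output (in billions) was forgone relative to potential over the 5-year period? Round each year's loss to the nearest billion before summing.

Year 1981: gap = -1.8 × (9.67 - 5.38) = -7.722%, loss ≈ 7918 × 7.722/100 ≈ 611.
Year 1982: gap = -1.8 × (9.57 - 5.38) = -7.542%, loss ≈ 7918 × 7.542/100 ≈ 597.
Year 1983: gap = -1.8 × (9.6 - 5.38) = -7.596%, loss ≈ 7918 × 7.596/100 ≈ 601.
Year 1984: gap = -1.8 × (6.2 - 5.38) = -1.476%, loss ≈ 7918 × 1.476/100 ≈ 117.
Year 1985: gap = -1.8 × (9.5 - 5.38) = -7.416%, loss ≈ 7918 × 7.416/100 ≈ 587.
Total lost output = 611 + 597 + 601 + 117 + 587 = 2513 billion.

$2,513 billion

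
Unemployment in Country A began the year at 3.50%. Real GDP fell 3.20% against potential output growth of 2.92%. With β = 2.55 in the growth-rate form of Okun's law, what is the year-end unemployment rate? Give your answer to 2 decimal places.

Growth-rate Okun's law: g_Y = g_Y* - β × Δu, so Δu = (g_Y* - g_Y)/β.
Δu = (2.92 + 3.2)/2.55 = 6.12/2.55 = 2.40 percentage points.
Year-end unemployment = 3.5 + 2.4 = 5.90%.

5.90%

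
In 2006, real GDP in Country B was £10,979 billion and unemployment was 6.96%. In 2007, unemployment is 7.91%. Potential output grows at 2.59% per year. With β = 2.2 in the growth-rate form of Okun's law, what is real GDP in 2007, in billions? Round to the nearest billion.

Δu = 7.91 - 6.96 = 0.95 points.
Okun's law (growth form): g_Y = g_Y* - β × Δu = 2.59 - 2.2 × (0.95) = 2.59 - 2.09 = 0.5%.
Real GDP in the next year = 10979 × (1 + 0.5/100) = 10979 × 1.005 ≈ 11034 billion.

£11,034 billion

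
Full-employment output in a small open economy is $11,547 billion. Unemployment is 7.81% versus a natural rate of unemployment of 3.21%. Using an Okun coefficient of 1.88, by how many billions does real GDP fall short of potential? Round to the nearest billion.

$999 billion

Output gap = -1.88 × (7.81 - 3.21) = -1.88 × 4.6 = -8.648%.
Actual GDP ≈ 11547 × 0.91352 ≈ 10548 billion, so the shortfall is 11547 - 10548 = 999 billion.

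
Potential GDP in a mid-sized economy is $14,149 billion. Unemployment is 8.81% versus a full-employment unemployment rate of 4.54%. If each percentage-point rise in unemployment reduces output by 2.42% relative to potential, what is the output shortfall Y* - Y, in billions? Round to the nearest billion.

Output gap = -2.42 × (8.81 - 4.54) = -2.42 × 4.27 = -10.3334%.
Actual GDP ≈ 14149 × 0.896666 ≈ 12687 billion, so the shortfall is 14149 - 12687 = 1462 billion.

$1,462 billion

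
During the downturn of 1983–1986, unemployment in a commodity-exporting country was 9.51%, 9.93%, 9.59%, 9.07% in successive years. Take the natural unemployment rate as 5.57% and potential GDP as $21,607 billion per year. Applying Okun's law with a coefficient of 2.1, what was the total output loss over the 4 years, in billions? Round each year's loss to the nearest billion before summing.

Year 1983: gap = -2.1 × (9.51 - 5.57) = -8.274%, loss ≈ 21607 × 8.274/100 ≈ 1788.
Year 1984: gap = -2.1 × (9.93 - 5.57) = -9.156%, loss ≈ 21607 × 9.156/100 ≈ 1978.
Year 1985: gap = -2.1 × (9.59 - 5.57) = -8.442%, loss ≈ 21607 × 8.442/100 ≈ 1824.
Year 1986: gap = -2.1 × (9.07 - 5.57) = -7.35%, loss ≈ 21607 × 7.35/100 ≈ 1588.
Total lost output = 1788 + 1978 + 1824 + 1588 = 7178 billion.

$7,178 billion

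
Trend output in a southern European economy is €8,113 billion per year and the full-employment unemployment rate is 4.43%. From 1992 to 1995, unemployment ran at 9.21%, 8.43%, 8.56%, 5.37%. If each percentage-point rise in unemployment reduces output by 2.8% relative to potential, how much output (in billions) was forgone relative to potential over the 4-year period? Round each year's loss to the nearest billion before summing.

€3,147 billion

Year 1992: gap = -2.8 × (9.21 - 4.43) = -13.384%, loss ≈ 8113 × 13.384/100 ≈ 1086.
Year 1993: gap = -2.8 × (8.43 - 4.43) = -11.2%, loss ≈ 8113 × 11.2/100 ≈ 909.
Year 1994: gap = -2.8 × (8.56 - 4.43) = -11.564%, loss ≈ 8113 × 11.564/100 ≈ 938.
Year 1995: gap = -2.8 × (5.37 - 4.43) = -2.632%, loss ≈ 8113 × 2.632/100 ≈ 214.
Total lost output = 1086 + 909 + 938 + 214 = 3147 billion.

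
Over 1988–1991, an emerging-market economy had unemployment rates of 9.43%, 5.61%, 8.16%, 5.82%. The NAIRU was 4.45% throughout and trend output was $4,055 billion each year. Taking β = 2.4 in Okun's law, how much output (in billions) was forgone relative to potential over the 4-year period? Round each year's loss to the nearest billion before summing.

Year 1988: gap = -2.4 × (9.43 - 4.45) = -11.952%, loss ≈ 4055 × 11.952/100 ≈ 485.
Year 1989: gap = -2.4 × (5.61 - 4.45) = -2.784%, loss ≈ 4055 × 2.784/100 ≈ 113.
Year 1990: gap = -2.4 × (8.16 - 4.45) = -8.904%, loss ≈ 4055 × 8.904/100 ≈ 361.
Year 1991: gap = -2.4 × (5.82 - 4.45) = -3.288%, loss ≈ 4055 × 3.288/100 ≈ 133.
Total lost output = 485 + 113 + 361 + 133 = 1092 billion.

$1,092 billion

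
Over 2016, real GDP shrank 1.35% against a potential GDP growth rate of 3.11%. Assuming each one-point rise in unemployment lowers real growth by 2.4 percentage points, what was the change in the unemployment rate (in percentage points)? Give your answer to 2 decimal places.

Growth-rate Okun's law: g_Y = g_Y* - β × Δu, so Δu = (g_Y* - g_Y)/β.
Δu = (3.11 + 1.35)/2.4 = 4.46/2.4 = 1.86 percentage points.

1.86 percentage points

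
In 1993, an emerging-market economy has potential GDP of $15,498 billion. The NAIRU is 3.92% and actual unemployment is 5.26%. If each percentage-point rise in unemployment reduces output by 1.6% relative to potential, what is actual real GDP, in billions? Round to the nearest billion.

Unemployment gap = 5.26 - 3.92 = 1.34 points, so the output gap is -1.6 × 1.34 = -2.144%.
Actual GDP = 15498 × (1 - 2.144/100) = 15498 × 0.97856 ≈ 15166 billion.

$15,166 billion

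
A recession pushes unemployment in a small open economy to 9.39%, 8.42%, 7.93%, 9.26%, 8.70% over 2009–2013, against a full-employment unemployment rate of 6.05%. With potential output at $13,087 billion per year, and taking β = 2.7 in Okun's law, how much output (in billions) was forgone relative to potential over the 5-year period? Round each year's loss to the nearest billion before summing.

$4,751 billion

Year 2009: gap = -2.7 × (9.39 - 6.05) = -9.018%, loss ≈ 13087 × 9.018/100 ≈ 1180.
Year 2010: gap = -2.7 × (8.42 - 6.05) = -6.399%, loss ≈ 13087 × 6.399/100 ≈ 837.
Year 2011: gap = -2.7 × (7.93 - 6.05) = -5.076%, loss ≈ 13087 × 5.076/100 ≈ 664.
Year 2012: gap = -2.7 × (9.26 - 6.05) = -8.667%, loss ≈ 13087 × 8.667/100 ≈ 1134.
Year 2013: gap = -2.7 × (8.7 - 6.05) = -7.155%, loss ≈ 13087 × 7.155/100 ≈ 936.
Total lost output = 1180 + 837 + 664 + 1134 + 936 = 4751 billion.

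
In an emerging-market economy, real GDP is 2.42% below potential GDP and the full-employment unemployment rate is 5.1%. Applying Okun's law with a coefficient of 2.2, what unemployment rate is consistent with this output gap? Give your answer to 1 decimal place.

6.2%

From Okun's law, u - u* = -(output gap)/β = -(-2.42)/2.2 = 1.1 points.
So u = 5.1 + 1.1 = 6.2%.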